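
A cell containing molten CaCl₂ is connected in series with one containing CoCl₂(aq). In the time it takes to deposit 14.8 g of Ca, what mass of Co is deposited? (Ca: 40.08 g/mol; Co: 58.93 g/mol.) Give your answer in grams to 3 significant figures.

21.8 g

n(Ca) = 14.8 / 40.08 = 0.3693 mol
Ca²⁺ + 2e⁻ → Ca, so n(e⁻) = 2 × 0.3693 = 0.7386 mol
Same current for the same time ⇒ same n(e⁻) = 0.7386 mol in both cells.
Co²⁺ + 2e⁻ → Co, so n(Co) = 0.7386 / 2 = 0.3693 mol
m(Co) = 0.3693 × 58.93 = 21.8 g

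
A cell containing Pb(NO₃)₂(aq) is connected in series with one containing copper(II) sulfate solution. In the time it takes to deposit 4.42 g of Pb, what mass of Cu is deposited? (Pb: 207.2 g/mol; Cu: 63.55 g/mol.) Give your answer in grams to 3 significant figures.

1.36 g

n(Pb) = 4.42 / 207.2 = 0.02133 mol
Pb²⁺ + 2e⁻ → Pb, so n(e⁻) = 2 × 0.02133 = 0.04266 mol
In series, the same 0.04266 mol of electrons flows through the second cell.
Cu²⁺ + 2e⁻ → Cu, so n(Cu) = 0.04266 / 2 = 0.02133 mol
m(Cu) = 0.02133 × 63.55 = 1.36 g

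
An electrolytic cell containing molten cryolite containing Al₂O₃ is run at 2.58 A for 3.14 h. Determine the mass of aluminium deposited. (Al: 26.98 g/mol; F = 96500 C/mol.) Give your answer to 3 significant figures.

Q = 2.58 A × 11304 s = 29160 C
Moles of electrons = 29160 / 96500 = 0.3022 mol
Al³⁺ + 3e⁻ → Al, so n(Al) = 0.3022 / 3 = 0.1007 mol
m = 0.1007 × 26.98 = 2.72 g

2.72 g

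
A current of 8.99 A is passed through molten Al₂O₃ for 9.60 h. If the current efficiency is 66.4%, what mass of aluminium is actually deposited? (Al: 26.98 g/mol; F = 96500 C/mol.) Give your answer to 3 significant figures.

Q = 8.99 × 34560 = 3.107×10^5 C
n(e⁻) = 3.107×10^5 / 96500 = 3.220 mol
Al³⁺ + 3e⁻ → Al, so theoretical m(Al) = 1.073 × 26.98 = 28.95 g
Actual mass = 66.4% × 28.95 = 19.2 g

19.2 g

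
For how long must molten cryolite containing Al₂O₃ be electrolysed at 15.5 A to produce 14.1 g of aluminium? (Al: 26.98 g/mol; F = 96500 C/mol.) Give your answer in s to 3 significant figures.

n(Al) = 14.1 / 26.98 = 0.5226 mol
Al³⁺ + 3e⁻ → Al, so n(e⁻) = 3 × 0.5226 = 1.568 mol
Q = 1.568 × 96500 = 1.513×10^5 C
t = Q / I = 1.513×10^5 / 15.5 = 9761 s

9760 s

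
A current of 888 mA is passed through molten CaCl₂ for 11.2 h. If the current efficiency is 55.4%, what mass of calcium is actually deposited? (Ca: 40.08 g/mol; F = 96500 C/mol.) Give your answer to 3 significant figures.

Q = 0.888 × 40320 = 35800 C
n(e⁻) = 35800 / 96500 = 0.3710 mol
Ca²⁺ + 2e⁻ → Ca, so theoretical m(Ca) = 0.1855 × 40.08 = 7.435 g
Actual mass = 55.4% × 7.435 = 4.12 g

4.12 g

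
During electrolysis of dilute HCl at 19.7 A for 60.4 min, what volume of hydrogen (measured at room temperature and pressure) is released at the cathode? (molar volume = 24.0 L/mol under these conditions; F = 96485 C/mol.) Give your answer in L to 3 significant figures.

8.88 L

Q = It = 19.7 × 3624 = 71390 C
Moles of electrons = 71390 / 96485 = 0.7399 mol
2H⁺ + 2e⁻ → H₂, so n(H₂) = 0.7399 / 2 = 0.3700 mol
V = 0.3700 × 24.0 = 8.880 L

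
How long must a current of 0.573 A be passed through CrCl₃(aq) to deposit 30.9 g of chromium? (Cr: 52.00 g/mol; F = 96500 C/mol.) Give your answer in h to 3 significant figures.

n(Cr) = 30.9 / 52.00 = 0.5942 mol
Cr³⁺ + 3e⁻ → Cr, so n(e⁻) = 3 × 0.5942 = 1.783 mol
Q = 1.783 × 96500 = 1.721×10^5 C
t = Q / I = 1.721×10^5 / 0.573 = 3.003×10^5 s = 83.4 h

83.4 h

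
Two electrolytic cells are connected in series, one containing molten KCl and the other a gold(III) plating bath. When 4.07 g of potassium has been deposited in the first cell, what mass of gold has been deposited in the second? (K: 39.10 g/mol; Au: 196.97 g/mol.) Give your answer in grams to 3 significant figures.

n(K) = 4.07 / 39.10 = 0.1041 mol
K⁺ + e⁻ → K, so n(e⁻) = 0.1041 mol
In series, the same 0.1041 mol of electrons flows through the second cell.
Au³⁺ + 3e⁻ → Au, so n(Au) = 0.1041 / 3 = 0.03470 mol
m(Au) = 0.03470 × 196.97 = 6.83 g

6.83 g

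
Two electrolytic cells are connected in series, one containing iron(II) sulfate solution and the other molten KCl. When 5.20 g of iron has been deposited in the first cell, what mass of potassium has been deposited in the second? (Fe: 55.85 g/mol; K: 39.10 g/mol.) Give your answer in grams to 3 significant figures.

7.28 g

n(Fe) = 5.20 / 55.85 = 0.09311 mol
Fe²⁺ + 2e⁻ → Fe, so n(e⁻) = 2 × 0.09311 = 0.1862 mol
Since the cells are in series, n(e⁻) in the K cell is also 0.1862 mol.
K⁺ + e⁻ → K, so n(K) = 0.1862 mol
m(K) = 0.1862 × 39.10 = 7.28 g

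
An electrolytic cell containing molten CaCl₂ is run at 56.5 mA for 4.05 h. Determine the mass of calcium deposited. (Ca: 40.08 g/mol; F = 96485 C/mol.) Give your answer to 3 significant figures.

0.171 g

Q = 0.0565 A × 14580 s = 823.8 C
Moles of electrons = 823.8 / 96485 = 0.008538 mol
Ca²⁺ + 2e⁻ → Ca, so n(Ca) = 0.008538 / 2 = 0.004269 mol
m = 0.004269 × 40.08 = 0.171 g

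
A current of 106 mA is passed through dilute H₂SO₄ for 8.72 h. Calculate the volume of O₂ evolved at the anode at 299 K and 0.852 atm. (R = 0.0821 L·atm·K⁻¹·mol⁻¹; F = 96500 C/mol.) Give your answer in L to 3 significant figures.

0.248 L

Charge passed = 0.106 × 31392 = 3328 C
n(e⁻) = Q/F = 3328/96500 = 0.03449 mol
2H₂O → O₂ + 4H⁺ + 4e⁻, so n(O₂) = 0.03449 / 4 = 0.008623 mol
V = nRT/P = 0.008623 × 0.0821 × 299 / 0.852 = 0.2484 L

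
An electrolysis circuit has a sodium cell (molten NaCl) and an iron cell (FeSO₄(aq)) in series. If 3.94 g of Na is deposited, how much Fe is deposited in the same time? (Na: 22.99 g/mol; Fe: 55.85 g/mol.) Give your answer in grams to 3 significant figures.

4.79 g

n(Na) = 3.94 / 22.99 = 0.1714 mol
Na⁺ + e⁻ → Na, so n(e⁻) = 0.1714 mol
The cells are in series, so the same charge (and hence the same n(e⁻) = 0.1714 mol) passes through both.
Fe²⁺ + 2e⁻ → Fe, so n(Fe) = 0.1714 / 2 = 0.08570 mol
m(Fe) = 0.08570 × 55.85 = 4.79 g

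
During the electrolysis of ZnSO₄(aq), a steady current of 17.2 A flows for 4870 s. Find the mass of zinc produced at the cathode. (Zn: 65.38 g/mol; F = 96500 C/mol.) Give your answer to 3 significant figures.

28.4 g

Charge passed = 17.2 × 4870 = 83760 C
Moles of electrons = 83760 / 96500 = 0.8680 mol
Zn²⁺ + 2e⁻ → Zn, so n(Zn) = 0.8680 / 2 = 0.4340 mol
m = 0.4340 × 65.38 = 28.4 g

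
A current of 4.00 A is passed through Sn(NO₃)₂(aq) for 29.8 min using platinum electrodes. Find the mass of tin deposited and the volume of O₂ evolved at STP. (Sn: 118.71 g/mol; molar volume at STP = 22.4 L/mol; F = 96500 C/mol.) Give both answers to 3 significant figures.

4.40 g Sn; 0.415 L O₂

Q = 4.00 × 1788 = 7152 C; n(e⁻) = 7152 / 96500 = 0.07411 mol
Cathode: Sn²⁺ + 2e⁻ → Sn → n(Sn) = 0.07411/2 = 0.03706 mol → 4.40 g
Anode: 2H₂O → O₂ + 4H⁺ + 4e⁻ → n(O₂) = 0.07411/4 = 0.01853 mol → 0.415 L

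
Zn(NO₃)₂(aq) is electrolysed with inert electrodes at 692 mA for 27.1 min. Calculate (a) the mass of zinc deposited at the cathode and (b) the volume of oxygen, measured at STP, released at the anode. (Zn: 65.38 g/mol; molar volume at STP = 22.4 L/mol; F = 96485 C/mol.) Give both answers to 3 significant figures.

Q = 0.692 × 1626 = 1125 C; n(e⁻) = 1125 / 96485 = 0.01166 mol
Cathode: Zn²⁺ + 2e⁻ → Zn → n(Zn) = 0.01166/2 = 0.005830 mol → 0.381 g
Anode: 2H₂O → O₂ + 4H⁺ + 4e⁻ → n(O₂) = 0.01166/4 = 0.002915 mol → 0.0653 L

0.381 g Zn; 0.0653 L O₂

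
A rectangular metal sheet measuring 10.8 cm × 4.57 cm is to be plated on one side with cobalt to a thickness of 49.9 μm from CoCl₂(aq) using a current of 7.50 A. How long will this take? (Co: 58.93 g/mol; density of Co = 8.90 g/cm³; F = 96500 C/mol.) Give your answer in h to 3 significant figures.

Plated area = 10.8 × 4.57 = 49.36 cm²
Volume = 49.36 × 49.9×10⁻⁴ cm = 0.2463 cm³
m(Co) = 0.2463 × 8.90 = 2.192 g
n(Co) = 2.192 / 58.93 = 0.03720 mol; n(e⁻) = 2 × 0.03720 = 0.07440 mol
Q = 0.07440 × 96500 = 7180 C
t = 7180 / 7.50 = 957.3 s = 0.266 h

0.266 h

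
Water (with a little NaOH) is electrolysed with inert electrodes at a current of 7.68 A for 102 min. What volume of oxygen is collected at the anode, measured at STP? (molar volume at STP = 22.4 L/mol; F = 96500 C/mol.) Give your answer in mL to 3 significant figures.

Q = 7.68 A × 6120 s = 47000 C
Moles of electrons = 47000 / 96500 = 0.4870 mol
2H₂O → O₂ + 4H⁺ + 4e⁻, so n(O₂) = 0.4870 / 4 = 0.1218 mol
V = 0.1218 × 22.4 = 2.728 L
= 2730 mL

2730 mL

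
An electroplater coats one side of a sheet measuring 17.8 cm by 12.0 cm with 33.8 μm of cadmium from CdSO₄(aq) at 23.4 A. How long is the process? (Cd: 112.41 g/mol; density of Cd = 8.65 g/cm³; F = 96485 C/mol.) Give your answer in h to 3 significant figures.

0.127 h

Plated area = 17.8 × 12.0 = 213.6 cm²
Volume = 213.6 × 33.8×10⁻⁴ cm = 0.7220 cm³
m(Cd) = 0.7220 × 8.65 = 6.245 g
n(Cd) = 6.245 / 112.41 = 0.05556 mol; n(e⁻) = 2 × 0.05556 = 0.1111 mol
Q = 0.1111 × 96485 = 10720 C
t = 10720 / 23.4 = 458.1 s = 0.127 h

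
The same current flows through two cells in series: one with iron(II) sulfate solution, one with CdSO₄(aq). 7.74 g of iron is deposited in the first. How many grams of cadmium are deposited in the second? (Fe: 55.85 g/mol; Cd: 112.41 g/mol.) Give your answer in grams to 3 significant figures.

15.6 g

n(Fe) = 7.74 / 55.85 = 0.1386 mol
Fe²⁺ + 2e⁻ → Fe, so n(e⁻) = 2 × 0.1386 = 0.2772 mol
The cells are in series, so the same charge (and hence the same n(e⁻) = 0.2772 mol) passes through both.
Cd²⁺ + 2e⁻ → Cd, so n(Cd) = 0.2772 / 2 = 0.1386 mol
m(Cd) = 0.1386 × 112.41 = 15.6 g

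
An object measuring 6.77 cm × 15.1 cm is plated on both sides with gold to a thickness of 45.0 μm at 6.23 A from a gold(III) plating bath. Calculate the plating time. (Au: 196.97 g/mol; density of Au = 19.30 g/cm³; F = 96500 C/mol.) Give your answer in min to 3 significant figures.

Plated area = 2 × 6.77 × 15.1 = 204.5 cm²
Volume = 204.5 × 45.0×10⁻⁴ cm = 0.9203 cm³
m(Au) = 0.9203 × 19.30 = 17.76 g
n(Au) = 17.76 / 196.97 = 0.09017 mol; n(e⁻) = 3 × 0.09017 = 0.2705 mol
Q = 0.2705 × 96500 = 26100 C
t = 26100 / 6.23 = 4189 s = 69.8 min

69.8 min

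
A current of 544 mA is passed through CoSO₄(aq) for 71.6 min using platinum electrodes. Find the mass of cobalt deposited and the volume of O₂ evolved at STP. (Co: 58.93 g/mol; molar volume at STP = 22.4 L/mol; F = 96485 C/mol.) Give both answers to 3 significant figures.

Q = 0.544 × 4296 = 2337 C; n(e⁻) = 2337 / 96485 = 0.02422 mol
Cathode: Co²⁺ + 2e⁻ → Co → n(Co) = 0.02422/2 = 0.01211 mol → 0.714 g
Anode: 2H₂O → O₂ + 4H⁺ + 4e⁻ → n(O₂) = 0.02422/4 = 0.006055 mol → 0.136 L

0.714 g Co; 0.136 L O₂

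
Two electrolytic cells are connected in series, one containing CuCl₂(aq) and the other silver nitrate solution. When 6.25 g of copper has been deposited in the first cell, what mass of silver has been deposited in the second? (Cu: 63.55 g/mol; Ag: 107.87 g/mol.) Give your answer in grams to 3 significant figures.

21.2 g

n(Cu) = 6.25 / 63.55 = 0.09835 mol
Cu²⁺ + 2e⁻ → Cu, so n(e⁻) = 2 × 0.09835 = 0.1967 mol
Since the cells are in series, n(e⁻) in the Ag cell is also 0.1967 mol.
Ag⁺ + e⁻ → Ag, so n(Ag) = 0.1967 mol
m(Ag) = 0.1967 × 107.87 = 21.2 g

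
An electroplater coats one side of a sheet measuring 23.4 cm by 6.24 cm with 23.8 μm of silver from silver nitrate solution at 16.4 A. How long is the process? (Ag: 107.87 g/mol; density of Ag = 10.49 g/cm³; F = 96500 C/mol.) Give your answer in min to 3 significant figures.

Plated area = 23.4 × 6.24 = 146.0 cm²
Volume = 146.0 × 23.8×10⁻⁴ cm = 0.3475 cm³
m(Ag) = 0.3475 × 10.49 = 3.645 g
n(Ag) = 3.645 / 107.87 = 0.03379 mol; n(e⁻) = 0.03379 mol
Q = 0.03379 × 96500 = 3261 C
t = 3261 / 16.4 = 198.8 s = 3.31 min

3.31 min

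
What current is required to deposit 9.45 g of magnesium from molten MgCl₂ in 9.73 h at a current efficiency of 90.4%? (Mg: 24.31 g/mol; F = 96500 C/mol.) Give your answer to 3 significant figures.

2.37 A

n(Mg) = 9.45 / 24.31 = 0.3887 mol
Mg²⁺ + 2e⁻ → Mg, so n(e⁻) = 2 × 0.3887 = 0.7774 mol
Q = 0.7774 × 96500 / 0.904 = 82990 C
I = Q / t = 82990 / 35028 s = 2.37 A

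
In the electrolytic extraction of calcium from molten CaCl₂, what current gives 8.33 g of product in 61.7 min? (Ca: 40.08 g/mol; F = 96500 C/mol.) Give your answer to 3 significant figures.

10.8 A

n(Ca) = 8.33 / 40.08 = 0.2078 mol
Ca²⁺ + 2e⁻ → Ca, so n(e⁻) = 2 × 0.2078 = 0.4156 mol
Q = 0.4156 × 96500 = 40110 C
I = Q / t = 40110 / 3702 s = 10.8 A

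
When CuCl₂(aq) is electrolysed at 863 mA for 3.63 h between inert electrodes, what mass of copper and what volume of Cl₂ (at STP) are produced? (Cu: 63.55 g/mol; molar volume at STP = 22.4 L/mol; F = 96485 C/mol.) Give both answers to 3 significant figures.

3.71 g Cu; 1.31 L Cl₂

Q = 0.863 × 13068 = 11280 C; n(e⁻) = 11280 / 96485 = 0.1169 mol
Cathode: Cu²⁺ + 2e⁻ → Cu → n(Cu) = 0.1169/2 = 0.05845 mol → 3.71 g
Anode: 2Cl⁻ → Cl₂ + 2e⁻ → n(Cl₂) = 0.1169/2 = 0.05845 mol → 1.31 L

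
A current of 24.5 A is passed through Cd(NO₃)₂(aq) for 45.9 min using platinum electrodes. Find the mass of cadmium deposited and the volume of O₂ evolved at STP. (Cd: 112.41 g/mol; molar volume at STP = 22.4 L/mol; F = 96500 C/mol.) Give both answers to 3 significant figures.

39.3 g Cd; 3.92 L O₂

Q = 24.5 × 2754 = 67470 C; n(e⁻) = 67470 / 96500 = 0.6992 mol
Cathode: Cd²⁺ + 2e⁻ → Cd → n(Cd) = 0.6992/2 = 0.3496 mol → 39.3 g
Anode: 2H₂O → O₂ + 4H⁺ + 4e⁻ → n(O₂) = 0.6992/4 = 0.1748 mol → 3.92 L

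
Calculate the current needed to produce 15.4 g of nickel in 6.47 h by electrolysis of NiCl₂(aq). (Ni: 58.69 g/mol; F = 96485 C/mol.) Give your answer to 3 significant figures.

n(Ni) = 15.4 / 58.69 = 0.2624 mol
Ni²⁺ + 2e⁻ → Ni, so n(e⁻) = 2 × 0.2624 = 0.5248 mol
Q = 0.5248 × 96485 = 50640 C
I = Q / t = 50640 / 23292 s = 2.17 A

2.17 A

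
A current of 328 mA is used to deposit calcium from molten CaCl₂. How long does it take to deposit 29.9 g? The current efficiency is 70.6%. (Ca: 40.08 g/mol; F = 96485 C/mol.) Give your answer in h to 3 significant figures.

173 h

n(Ca) = 29.9 / 40.08 = 0.7460 mol
Ca²⁺ + 2e⁻ → Ca, so n(e⁻) = 2 × 0.7460 = 1.492 mol
Q = 1.492 × 96485 / 0.706 = 2.039×10^5 C
t = Q / I = 2.039×10^5 / 0.328 = 6.216×10^5 s = 173 h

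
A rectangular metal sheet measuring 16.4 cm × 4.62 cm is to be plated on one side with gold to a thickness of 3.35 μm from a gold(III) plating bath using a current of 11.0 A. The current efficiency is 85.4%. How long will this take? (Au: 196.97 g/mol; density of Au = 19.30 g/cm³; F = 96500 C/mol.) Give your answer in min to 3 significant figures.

Plated area = 16.4 × 4.62 = 75.77 cm²
Volume = 75.77 × 3.35×10⁻⁴ cm = 0.02538 cm³
m(Au) = 0.02538 × 19.30 = 0.4898 g
n(Au) = 0.4898 / 196.97 = 0.002487 mol; n(e⁻) = 3 × 0.002487 = 0.007461 mol
Q = 0.007461 × 96500 / 0.854 = 843.1 C
t = 843.1 / 11.0 = 76.65 s = 1.28 min

1.28 min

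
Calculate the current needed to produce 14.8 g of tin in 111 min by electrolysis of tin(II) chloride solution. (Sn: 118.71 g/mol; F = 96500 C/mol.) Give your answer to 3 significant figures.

n(Sn) = 14.8 / 118.71 = 0.1247 mol
Sn²⁺ + 2e⁻ → Sn, so n(e⁻) = 2 × 0.1247 = 0.2494 mol
Q = 0.2494 × 96500 = 24070 C
I = Q / t = 24070 / 6660 s = 3.61 A

3.61 A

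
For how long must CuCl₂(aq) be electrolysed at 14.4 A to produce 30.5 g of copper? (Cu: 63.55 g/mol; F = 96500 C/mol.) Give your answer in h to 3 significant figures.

1.79 h

n(Cu) = 30.5 / 63.55 = 0.4799 mol
Cu²⁺ + 2e⁻ → Cu, so n(e⁻) = 2 × 0.4799 = 0.9598 mol
Q = 0.9598 × 96500 = 92620 C
t = Q / I = 92620 / 14.4 = 6432 s = 1.79 h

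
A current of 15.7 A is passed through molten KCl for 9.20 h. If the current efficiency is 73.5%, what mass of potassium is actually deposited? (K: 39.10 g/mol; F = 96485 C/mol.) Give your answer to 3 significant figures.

155 g

Q = 15.7 × 33120 = 5.200×10^5 C
n(e⁻) = 5.200×10^5 / 96485 = 5.389 mol
K⁺ + e⁻ → K, so theoretical m(K) = 5.389 × 39.10 = 210.7 g
Actual mass = 73.5% × 210.7 = 155 g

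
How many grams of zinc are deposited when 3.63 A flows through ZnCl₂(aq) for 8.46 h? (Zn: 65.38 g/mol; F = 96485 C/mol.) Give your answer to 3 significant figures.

Charge passed = 3.63 × 30456 = 1.106×10^5 C
n(e⁻) = Q/F = 1.106×10^5/96485 = 1.146 mol
Zn²⁺ + 2e⁻ → Zn, so n(Zn) = 1.146 / 2 = 0.5730 mol
m = 0.5730 × 65.38 = 37.5 g

37.5 g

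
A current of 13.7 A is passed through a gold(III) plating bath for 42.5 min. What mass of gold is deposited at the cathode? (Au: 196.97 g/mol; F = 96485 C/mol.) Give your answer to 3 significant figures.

23.8 g

Charge passed = 13.7 × 2550 = 34940 C
n(e⁻) = 34940 / 96485 = 0.3621 mol
Au³⁺ + 3e⁻ → Au, so n(Au) = 0.3621 / 3 = 0.1207 mol
m = 0.1207 × 196.97 = 23.8 g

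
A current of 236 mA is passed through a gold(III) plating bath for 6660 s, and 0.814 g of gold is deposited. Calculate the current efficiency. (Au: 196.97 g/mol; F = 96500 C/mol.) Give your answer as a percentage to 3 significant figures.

76.1%

Q = 0.236 × 6660 = 1572 C
n(e⁻) = 1572 / 96500 = 0.01629 mol
Au³⁺ + 3e⁻ → Au, so theoretical n(Au) = 0.005430 mol → 1.070 g
Efficiency = 0.814 / 1.070 = 0.7607 = 76.1%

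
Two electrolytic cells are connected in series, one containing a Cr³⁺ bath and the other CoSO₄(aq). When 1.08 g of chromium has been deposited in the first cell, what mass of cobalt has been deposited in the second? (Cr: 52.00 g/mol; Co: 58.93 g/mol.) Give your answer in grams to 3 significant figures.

1.84 g

n(Cr) = 1.08 / 52.00 = 0.02077 mol
Cr³⁺ + 3e⁻ → Cr, so n(e⁻) = 3 × 0.02077 = 0.06231 mol
The cells are in series, so the same charge (and hence the same n(e⁻) = 0.06231 mol) passes through both.
Co²⁺ + 2e⁻ → Co, so n(Co) = 0.06231 / 2 = 0.03116 mol
m(Co) = 0.03116 × 58.93 = 1.84 g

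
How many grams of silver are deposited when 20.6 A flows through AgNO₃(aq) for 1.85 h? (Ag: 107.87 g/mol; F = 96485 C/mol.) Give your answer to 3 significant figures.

Charge passed = 20.6 × 6660 = 1.372×10^5 C
n(e⁻) = 1.372×10^5 / 96485 = 1.422 mol
Ag⁺ + e⁻ → Ag, so n(Ag) = 1.422 mol
m = 1.422 × 107.87 = 153 g

153 g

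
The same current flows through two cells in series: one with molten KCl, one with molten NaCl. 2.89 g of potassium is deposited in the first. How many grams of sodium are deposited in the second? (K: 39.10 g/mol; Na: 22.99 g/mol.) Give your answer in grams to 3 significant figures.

n(K) = 2.89 / 39.10 = 0.07391 mol
K⁺ + e⁻ → K, so n(e⁻) = 0.07391 mol
Since the cells are in series, n(e⁻) in the Na cell is also 0.07391 mol.
Na⁺ + e⁻ → Na, so n(Na) = 0.07391 mol
m(Na) = 0.07391 × 22.99 = 1.70 g

1.70 g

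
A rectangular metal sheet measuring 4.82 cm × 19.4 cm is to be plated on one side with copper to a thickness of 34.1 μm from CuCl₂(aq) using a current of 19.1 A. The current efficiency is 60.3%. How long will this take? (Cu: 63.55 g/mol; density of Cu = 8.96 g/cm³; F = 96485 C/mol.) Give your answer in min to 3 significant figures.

12.6 min

Plated area = 4.82 × 19.4 = 93.51 cm²
Volume = 93.51 × 34.1×10⁻⁴ cm = 0.3189 cm³
m(Cu) = 0.3189 × 8.96 = 2.857 g
n(Cu) = 2.857 / 63.55 = 0.04496 mol; n(e⁻) = 2 × 0.04496 = 0.08992 mol
Q = 0.08992 × 96485 / 0.603 = 14390 C
t = 14390 / 19.1 = 753.4 s = 12.6 min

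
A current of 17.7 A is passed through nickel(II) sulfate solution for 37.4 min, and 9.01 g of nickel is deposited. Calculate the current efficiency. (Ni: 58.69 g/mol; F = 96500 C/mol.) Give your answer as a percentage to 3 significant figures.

Q = 17.7 × 2244 = 39720 C
n(e⁻) = 39720 / 96500 = 0.4116 mol
Ni²⁺ + 2e⁻ → Ni, so theoretical n(Ni) = 0.2058 mol → 12.08 g
Efficiency = 9.01 / 12.08 = 0.7459 = 74.6%

74.6%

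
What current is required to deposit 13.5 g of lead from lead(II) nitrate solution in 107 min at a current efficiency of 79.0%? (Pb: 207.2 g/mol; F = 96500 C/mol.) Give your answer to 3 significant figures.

n(Pb) = 13.5 / 207.2 = 0.06515 mol
Pb²⁺ + 2e⁻ → Pb, so n(e⁻) = 2 × 0.06515 = 0.1303 mol
Q = 0.1303 × 96500 / 0.790 = 15920 C
I = Q / t = 15920 / 6420 s = 2.48 A

2.48 A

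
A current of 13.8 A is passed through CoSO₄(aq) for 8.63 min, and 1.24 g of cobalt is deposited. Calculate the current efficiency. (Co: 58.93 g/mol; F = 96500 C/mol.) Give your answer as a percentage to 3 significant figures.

Q = 13.8 × 517.8 = 7146 C
n(e⁻) = 7146 / 96500 = 0.07405 mol
Co²⁺ + 2e⁻ → Co, so theoretical n(Co) = 0.03703 mol → 2.182 g
Efficiency = 1.24 / 2.182 = 0.5683 = 56.8%

56.8%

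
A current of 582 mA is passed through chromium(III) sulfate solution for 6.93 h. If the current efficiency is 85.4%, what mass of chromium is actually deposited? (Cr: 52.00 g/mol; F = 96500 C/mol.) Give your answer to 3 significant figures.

2.23 g

Q = 0.582 × 24948 = 14520 C
n(e⁻) = 14520 / 96500 = 0.1505 mol
Cr³⁺ + 3e⁻ → Cr, so theoretical m(Cr) = 0.05017 × 52.00 = 2.609 g
Actual mass = 85.4% × 2.609 = 2.23 g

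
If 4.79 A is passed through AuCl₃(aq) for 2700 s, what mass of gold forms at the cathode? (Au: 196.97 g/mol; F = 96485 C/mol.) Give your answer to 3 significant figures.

8.80 g

Charge passed = 4.79 × 2700 = 12930 C
n(e⁻) = 12930 / 96485 = 0.1340 mol
Au³⁺ + 3e⁻ → Au, so n(Au) = 0.1340 / 3 = 0.04467 mol
m = 0.04467 × 196.97 = 8.80 g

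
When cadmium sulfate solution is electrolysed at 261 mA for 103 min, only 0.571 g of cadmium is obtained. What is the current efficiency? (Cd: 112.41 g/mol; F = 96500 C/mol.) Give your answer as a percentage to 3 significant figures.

60.8%

Q = 0.261 × 6180 = 1613 C
n(e⁻) = 1613 / 96500 = 0.01672 mol
Cd²⁺ + 2e⁻ → Cd, so theoretical n(Cd) = 0.008360 mol → 0.9397 g
Efficiency = 0.571 / 0.9397 = 0.6076 = 60.8%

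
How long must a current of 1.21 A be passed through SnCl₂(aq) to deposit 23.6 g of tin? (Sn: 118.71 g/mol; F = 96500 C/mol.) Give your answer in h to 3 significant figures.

8.81 h

n(Sn) = 23.6 / 118.71 = 0.1988 mol
Sn²⁺ + 2e⁻ → Sn, so n(e⁻) = 2 × 0.1988 = 0.3976 mol
Q = 0.3976 × 96500 = 38370 C
t = Q / I = 38370 / 1.21 = 31710 s = 8.81 h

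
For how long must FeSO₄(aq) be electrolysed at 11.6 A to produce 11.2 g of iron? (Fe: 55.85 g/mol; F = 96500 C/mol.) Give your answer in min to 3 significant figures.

n(Fe) = 11.2 / 55.85 = 0.2005 mol
Fe²⁺ + 2e⁻ → Fe, so n(e⁻) = 2 × 0.2005 = 0.4010 mol
Q = 0.4010 × 96500 = 38700 C
t = Q / I = 38700 / 11.6 = 3336 s = 55.6 min

55.6 min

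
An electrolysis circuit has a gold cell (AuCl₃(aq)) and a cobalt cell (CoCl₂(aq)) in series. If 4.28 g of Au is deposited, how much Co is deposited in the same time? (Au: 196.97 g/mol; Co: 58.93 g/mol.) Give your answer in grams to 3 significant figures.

n(Au) = 4.28 / 196.97 = 0.02173 mol
Au³⁺ + 3e⁻ → Au, so n(e⁻) = 3 × 0.02173 = 0.06519 mol
Same current for the same time ⇒ same n(e⁻) = 0.06519 mol in both cells.
Co²⁺ + 2e⁻ → Co, so n(Co) = 0.06519 / 2 = 0.03260 mol
m(Co) = 0.03260 × 58.93 = 1.92 g

1.92 g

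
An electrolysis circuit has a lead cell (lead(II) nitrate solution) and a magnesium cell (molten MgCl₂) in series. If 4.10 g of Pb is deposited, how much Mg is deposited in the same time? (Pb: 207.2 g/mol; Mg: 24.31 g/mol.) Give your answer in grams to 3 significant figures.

0.481 g

n(Pb) = 4.10 / 207.2 = 0.01979 mol
Pb²⁺ + 2e⁻ → Pb, so n(e⁻) = 2 × 0.01979 = 0.03958 mol
Since the cells are in series, n(e⁻) in the Mg cell is also 0.03958 mol.
Mg²⁺ + 2e⁻ → Mg, so n(Mg) = 0.03958 / 2 = 0.01979 mol
m(Mg) = 0.01979 × 24.31 = 0.481 g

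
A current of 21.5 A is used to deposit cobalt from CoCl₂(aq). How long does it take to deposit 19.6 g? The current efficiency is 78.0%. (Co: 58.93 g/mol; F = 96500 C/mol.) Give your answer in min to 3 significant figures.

n(Co) = 19.6 / 58.93 = 0.3326 mol
Co²⁺ + 2e⁻ → Co, so n(e⁻) = 2 × 0.3326 = 0.6652 mol
Q = 0.6652 × 96500 / 0.780 = 82300 C
t = Q / I = 82300 / 21.5 = 3828 s = 63.8 min

63.8 min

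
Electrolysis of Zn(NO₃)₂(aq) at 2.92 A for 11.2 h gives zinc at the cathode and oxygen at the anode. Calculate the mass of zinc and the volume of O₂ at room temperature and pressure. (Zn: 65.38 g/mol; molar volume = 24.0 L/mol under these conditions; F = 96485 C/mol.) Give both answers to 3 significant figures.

39.9 g Zn; 7.32 L O₂

Q = 2.92 × 40320 = 1.177×10^5 C; n(e⁻) = 1.177×10^5 / 96485 = 1.220 mol
Cathode: Zn²⁺ + 2e⁻ → Zn → n(Zn) = 1.220/2 = 0.6100 mol → 39.9 g
Anode: 2H₂O → O₂ + 4H⁺ + 4e⁻ → n(O₂) = 1.220/4 = 0.3050 mol → 7.32 L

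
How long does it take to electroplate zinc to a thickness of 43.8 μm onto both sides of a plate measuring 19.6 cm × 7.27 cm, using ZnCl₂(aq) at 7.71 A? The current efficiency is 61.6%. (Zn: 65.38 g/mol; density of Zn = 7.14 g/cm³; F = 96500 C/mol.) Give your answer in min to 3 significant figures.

Plated area = 2 × 19.6 × 7.27 = 285.0 cm²
Volume = 285.0 × 43.8×10⁻⁴ cm = 1.248 cm³
m(Zn) = 1.248 × 7.14 = 8.911 g
n(Zn) = 8.911 / 65.38 = 0.1363 mol; n(e⁻) = 2 × 0.1363 = 0.2726 mol
Q = 0.2726 × 96500 / 0.616 = 42700 C
t = 42700 / 7.71 = 5538 s = 92.3 min

92.3 min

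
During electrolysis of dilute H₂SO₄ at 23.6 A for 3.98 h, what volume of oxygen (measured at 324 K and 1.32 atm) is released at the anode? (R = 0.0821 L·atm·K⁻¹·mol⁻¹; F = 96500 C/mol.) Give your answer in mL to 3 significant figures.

17700 mL

Q = It = 23.6 × 14328 = 3.381×10^5 C
n(e⁻) = 3.381×10^5 / 96500 = 3.504 mol
2H₂O → O₂ + 4H⁺ + 4e⁻, so n(O₂) = 3.504 / 4 = 0.8760 mol
V = nRT/P = 0.8760 × 0.0821 × 324 / 1.32 = 17.65 L
= 17700 mL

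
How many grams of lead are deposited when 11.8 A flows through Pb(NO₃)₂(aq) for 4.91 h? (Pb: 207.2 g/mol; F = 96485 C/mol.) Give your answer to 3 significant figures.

Q = It = 11.8 × 17676 = 2.086×10^5 C
Moles of electrons = 2.086×10^5 / 96485 = 2.162 mol
Pb²⁺ + 2e⁻ → Pb, so n(Pb) = 2.162 / 2 = 1.081 mol
m = 1.081 × 207.2 = 224 g

224 g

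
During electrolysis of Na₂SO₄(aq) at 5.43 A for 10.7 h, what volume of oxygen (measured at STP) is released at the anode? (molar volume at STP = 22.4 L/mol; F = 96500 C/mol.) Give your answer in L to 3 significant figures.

12.1 L

Charge passed = 5.43 × 38520 = 2.092×10^5 C
Moles of electrons = 2.092×10^5 / 96500 = 2.168 mol
2H₂O → O₂ + 4H⁺ + 4e⁻, so n(O₂) = 2.168 / 4 = 0.5420 mol
V = 0.5420 × 22.4 = 12.14 L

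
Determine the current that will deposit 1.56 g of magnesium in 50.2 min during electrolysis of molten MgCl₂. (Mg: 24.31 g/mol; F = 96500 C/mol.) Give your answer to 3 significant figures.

n(Mg) = 1.56 / 24.31 = 0.06417 mol
Mg²⁺ + 2e⁻ → Mg, so n(e⁻) = 2 × 0.06417 = 0.1283 mol
Q = 0.1283 × 96500 = 12380 C
I = Q / t = 12380 / 3012 s = 4.11 A

4.11 A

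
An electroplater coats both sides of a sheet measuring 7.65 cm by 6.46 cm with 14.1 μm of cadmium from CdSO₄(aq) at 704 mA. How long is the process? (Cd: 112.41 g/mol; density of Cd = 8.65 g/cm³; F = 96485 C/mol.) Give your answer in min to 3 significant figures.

49.0 min

Plated area = 2 × 7.65 × 6.46 = 98.84 cm²
Volume = 98.84 × 14.1×10⁻⁴ cm = 0.1394 cm³
m(Cd) = 0.1394 × 8.65 = 1.206 g
n(Cd) = 1.206 / 112.41 = 0.01073 mol; n(e⁻) = 2 × 0.01073 = 0.02146 mol
Q = 0.02146 × 96485 = 2071 C
t = 2071 / 0.704 = 2942 s = 49.0 min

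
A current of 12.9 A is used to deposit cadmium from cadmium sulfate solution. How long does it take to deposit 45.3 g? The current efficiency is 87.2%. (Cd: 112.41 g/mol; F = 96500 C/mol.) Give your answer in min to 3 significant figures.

115 min

n(Cd) = 45.3 / 112.41 = 0.4030 mol
Cd²⁺ + 2e⁻ → Cd, so n(e⁻) = 2 × 0.4030 = 0.8060 mol
Q = 0.8060 × 96500 / 0.872 = 89200 C
t = Q / I = 89200 / 12.9 = 6915 s = 115 min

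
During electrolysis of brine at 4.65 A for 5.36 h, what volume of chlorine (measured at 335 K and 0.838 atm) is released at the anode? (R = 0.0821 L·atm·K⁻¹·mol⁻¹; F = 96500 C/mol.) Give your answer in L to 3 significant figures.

Q = 4.65 A × 19296 s = 89730 C
n(e⁻) = Q/F = 89730/96500 = 0.9298 mol
2Cl⁻ → Cl₂ + 2e⁻, so n(Cl₂) = 0.9298 / 2 = 0.4649 mol
V = nRT/P = 0.4649 × 0.0821 × 335 / 0.838 = 15.26 L

15.3 L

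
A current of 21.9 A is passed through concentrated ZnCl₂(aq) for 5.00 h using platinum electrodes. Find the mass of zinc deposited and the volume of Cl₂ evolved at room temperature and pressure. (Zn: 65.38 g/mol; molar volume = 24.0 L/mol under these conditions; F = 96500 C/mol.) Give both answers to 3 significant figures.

Q = 21.9 × 18000 = 3.942×10^5 C; n(e⁻) = 3.942×10^5 / 96500 = 4.085 mol
Cathode: Zn²⁺ + 2e⁻ → Zn → n(Zn) = 4.085/2 = 2.043 mol → 134 g
Anode: 2Cl⁻ → Cl₂ + 2e⁻ → n(Cl₂) = 4.085/2 = 2.043 mol → 49.0 L

134 g Zn; 49.0 L Cl₂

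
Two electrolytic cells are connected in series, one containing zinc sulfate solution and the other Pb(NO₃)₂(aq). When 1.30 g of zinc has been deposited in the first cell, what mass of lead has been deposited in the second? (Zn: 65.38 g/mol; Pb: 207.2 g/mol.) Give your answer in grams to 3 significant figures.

n(Zn) = 1.30 / 65.38 = 0.01988 mol
Zn²⁺ + 2e⁻ → Zn, so n(e⁻) = 2 × 0.01988 = 0.03976 mol
In series, the same 0.03976 mol of electrons flows through the second cell.
Pb²⁺ + 2e⁻ → Pb, so n(Pb) = 0.03976 / 2 = 0.01988 mol
m(Pb) = 0.01988 × 207.2 = 4.12 g

4.12 g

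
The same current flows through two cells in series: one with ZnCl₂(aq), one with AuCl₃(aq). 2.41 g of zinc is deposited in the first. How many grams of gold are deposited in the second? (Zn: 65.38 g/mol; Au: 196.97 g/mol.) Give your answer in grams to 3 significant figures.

4.84 g

n(Zn) = 2.41 / 65.38 = 0.03686 mol
Zn²⁺ + 2e⁻ → Zn, so n(e⁻) = 2 × 0.03686 = 0.07372 mol
Since the cells are in series, n(e⁻) in the Au cell is also 0.07372 mol.
Au³⁺ + 3e⁻ → Au, so n(Au) = 0.07372 / 3 = 0.02457 mol
m(Au) = 0.02457 × 196.97 = 4.84 g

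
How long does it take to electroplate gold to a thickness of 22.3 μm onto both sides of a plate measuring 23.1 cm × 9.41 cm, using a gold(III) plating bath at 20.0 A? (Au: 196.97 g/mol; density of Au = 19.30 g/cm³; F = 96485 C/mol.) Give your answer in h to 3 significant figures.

0.382 h

Plated area = 2 × 23.1 × 9.41 = 434.7 cm²
Volume = 434.7 × 22.3×10⁻⁴ cm = 0.9694 cm³
m(Au) = 0.9694 × 19.30 = 18.71 g
n(Au) = 18.71 / 196.97 = 0.09499 mol; n(e⁻) = 3 × 0.09499 = 0.2850 mol
Q = 0.2850 × 96485 = 27500 C
t = 27500 / 20.0 = 1375 s = 0.382 h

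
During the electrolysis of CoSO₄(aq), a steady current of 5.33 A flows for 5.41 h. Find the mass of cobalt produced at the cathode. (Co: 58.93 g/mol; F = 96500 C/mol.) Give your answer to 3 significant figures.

31.7 g

Q = 5.33 A × 19476 s = 1.038×10^5 C
n(e⁻) = Q/F = 1.038×10^5/96500 = 1.076 mol
Co²⁺ + 2e⁻ → Co, so n(Co) = 1.076 / 2 = 0.5380 mol
m = 0.5380 × 58.93 = 31.7 g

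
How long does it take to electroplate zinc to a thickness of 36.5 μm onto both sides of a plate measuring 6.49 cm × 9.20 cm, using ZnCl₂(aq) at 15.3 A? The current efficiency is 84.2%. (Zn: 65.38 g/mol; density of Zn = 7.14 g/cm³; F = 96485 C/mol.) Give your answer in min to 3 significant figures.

11.9 min

Plated area = 2 × 6.49 × 9.20 = 119.4 cm²
Volume = 119.4 × 36.5×10⁻⁴ cm = 0.4358 cm³
m(Zn) = 0.4358 × 7.14 = 3.112 g
n(Zn) = 3.112 / 65.38 = 0.04760 mol; n(e⁻) = 2 × 0.04760 = 0.09520 mol
Q = 0.09520 × 96485 / 0.842 = 10910 C
t = 10910 / 15.3 = 713.1 s = 11.9 min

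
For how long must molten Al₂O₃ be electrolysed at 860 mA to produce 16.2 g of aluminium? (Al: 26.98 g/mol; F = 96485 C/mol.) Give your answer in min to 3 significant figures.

3370 min

n(Al) = 16.2 / 26.98 = 0.6004 mol
Al³⁺ + 3e⁻ → Al, so n(e⁻) = 3 × 0.6004 = 1.801 mol
Q = 1.801 × 96485 = 1.738×10^5 C
t = Q / I = 1.738×10^5 / 0.860 = 2.021×10^5 s = 3370 min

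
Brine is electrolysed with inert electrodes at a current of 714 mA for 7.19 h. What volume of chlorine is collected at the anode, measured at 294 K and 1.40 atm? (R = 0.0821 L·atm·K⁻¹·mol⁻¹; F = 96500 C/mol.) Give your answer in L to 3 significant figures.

Q = It = 0.714 × 25884 = 18480 C
n(e⁻) = 18480 / 96500 = 0.1915 mol
2Cl⁻ → Cl₂ + 2e⁻, so n(Cl₂) = 0.1915 / 2 = 0.09575 mol
V = nRT/P = 0.09575 × 0.0821 × 294 / 1.40 = 1.651 L

1.65 L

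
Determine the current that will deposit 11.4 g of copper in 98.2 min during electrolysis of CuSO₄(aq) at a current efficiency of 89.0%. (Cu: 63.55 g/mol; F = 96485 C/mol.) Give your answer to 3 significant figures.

6.60 A

n(Cu) = 11.4 / 63.55 = 0.1794 mol
Cu²⁺ + 2e⁻ → Cu, so n(e⁻) = 2 × 0.1794 = 0.3588 mol
Q = 0.3588 × 96485 / 0.890 = 38900 C
I = Q / t = 38900 / 5892 s = 6.60 A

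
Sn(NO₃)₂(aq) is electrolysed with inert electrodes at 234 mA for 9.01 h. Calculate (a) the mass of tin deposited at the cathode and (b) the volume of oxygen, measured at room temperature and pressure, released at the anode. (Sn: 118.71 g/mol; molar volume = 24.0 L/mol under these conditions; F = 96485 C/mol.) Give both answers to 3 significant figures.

4.67 g Sn; 0.472 L O₂

Q = 0.234 × 32436 = 7590 C; n(e⁻) = 7590 / 96485 = 0.07867 mol
Cathode: Sn²⁺ + 2e⁻ → Sn → n(Sn) = 0.07867/2 = 0.03934 mol → 4.67 g
Anode: 2H₂O → O₂ + 4H⁺ + 4e⁻ → n(O₂) = 0.07867/4 = 0.01967 mol → 0.472 L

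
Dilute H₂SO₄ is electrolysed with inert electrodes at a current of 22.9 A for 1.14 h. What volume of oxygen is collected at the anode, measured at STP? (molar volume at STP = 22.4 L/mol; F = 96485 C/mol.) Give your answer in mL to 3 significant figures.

5450 mL

Q = It = 22.9 × 4104 = 93980 C
n(e⁻) = 93980 / 96485 = 0.9740 mol
2H₂O → O₂ + 4H⁺ + 4e⁻, so n(O₂) = 0.9740 / 4 = 0.2435 mol
V = 0.2435 × 22.4 = 5.454 L
= 5450 mL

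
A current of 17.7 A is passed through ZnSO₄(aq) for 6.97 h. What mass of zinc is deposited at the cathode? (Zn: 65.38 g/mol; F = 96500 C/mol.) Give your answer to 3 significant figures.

Charge passed = 17.7 × 25092 = 4.441×10^5 C
n(e⁻) = 4.441×10^5 / 96500 = 4.602 mol
Zn²⁺ + 2e⁻ → Zn, so n(Zn) = 4.602 / 2 = 2.301 mol
m = 2.301 × 65.38 = 150 g

150 g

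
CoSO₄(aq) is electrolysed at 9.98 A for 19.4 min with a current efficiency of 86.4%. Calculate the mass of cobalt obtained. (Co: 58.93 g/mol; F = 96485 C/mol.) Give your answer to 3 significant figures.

Q = 9.98 × 1164 = 11620 C
n(e⁻) = 11620 / 96485 = 0.1204 mol
Co²⁺ + 2e⁻ → Co, so theoretical m(Co) = 0.06020 × 58.93 = 3.548 g
Actual mass = 86.4% × 3.548 = 3.07 g

3.07 g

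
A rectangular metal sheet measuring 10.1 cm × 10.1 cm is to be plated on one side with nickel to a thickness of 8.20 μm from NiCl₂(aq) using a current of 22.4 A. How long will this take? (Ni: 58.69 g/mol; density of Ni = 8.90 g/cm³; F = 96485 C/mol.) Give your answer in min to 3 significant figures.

1.82 min

Plated area = 10.1 × 10.1 = 102.0 cm²
Volume = 102.0 × 8.20×10⁻⁴ cm = 0.08364 cm³
m(Ni) = 0.08364 × 8.90 = 0.7444 g
n(Ni) = 0.7444 / 58.69 = 0.01268 mol; n(e⁻) = 2 × 0.01268 = 0.02536 mol
Q = 0.02536 × 96485 = 2447 C
t = 2447 / 22.4 = 109.2 s = 1.82 min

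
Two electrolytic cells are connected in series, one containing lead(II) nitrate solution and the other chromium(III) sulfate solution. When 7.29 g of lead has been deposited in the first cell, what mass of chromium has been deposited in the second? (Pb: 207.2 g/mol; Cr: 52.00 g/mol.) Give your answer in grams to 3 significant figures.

n(Pb) = 7.29 / 207.2 = 0.03518 mol
Pb²⁺ + 2e⁻ → Pb, so n(e⁻) = 2 × 0.03518 = 0.07036 mol
The cells are in series, so the same charge (and hence the same n(e⁻) = 0.07036 mol) passes through both.
Cr³⁺ + 3e⁻ → Cr, so n(Cr) = 0.07036 / 3 = 0.02345 mol
m(Cr) = 0.02345 × 52.00 = 1.22 g

1.22 g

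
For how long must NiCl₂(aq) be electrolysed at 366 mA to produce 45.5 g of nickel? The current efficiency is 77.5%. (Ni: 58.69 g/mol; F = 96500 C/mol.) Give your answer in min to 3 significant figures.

8790 min

n(Ni) = 45.5 / 58.69 = 0.7753 mol
Ni²⁺ + 2e⁻ → Ni, so n(e⁻) = 2 × 0.7753 = 1.551 mol
Q = 1.551 × 96500 / 0.775 = 1.931×10^5 C
t = Q / I = 1.931×10^5 / 0.366 = 5.276×10^5 s = 8790 min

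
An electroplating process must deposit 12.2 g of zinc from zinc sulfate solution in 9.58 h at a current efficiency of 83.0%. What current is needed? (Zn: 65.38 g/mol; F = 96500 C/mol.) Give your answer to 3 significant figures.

1.26 A

n(Zn) = 12.2 / 65.38 = 0.1866 mol
Zn²⁺ + 2e⁻ → Zn, so n(e⁻) = 2 × 0.1866 = 0.3732 mol
Q = 0.3732 × 96500 / 0.830 = 43390 C
I = Q / t = 43390 / 34488 s = 1.26 A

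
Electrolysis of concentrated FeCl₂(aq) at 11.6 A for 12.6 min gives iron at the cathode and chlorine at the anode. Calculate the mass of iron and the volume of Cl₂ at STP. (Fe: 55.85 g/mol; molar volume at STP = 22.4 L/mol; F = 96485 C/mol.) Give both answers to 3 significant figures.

2.54 g Fe; 1.02 L Cl₂

Q = 11.6 × 756 = 8770 C; n(e⁻) = 8770 / 96485 = 0.09089 mol
Cathode: Fe²⁺ + 2e⁻ → Fe → n(Fe) = 0.09089/2 = 0.04545 mol → 2.54 g
Anode: 2Cl⁻ → Cl₂ + 2e⁻ → n(Cl₂) = 0.09089/2 = 0.04545 mol → 1.02 L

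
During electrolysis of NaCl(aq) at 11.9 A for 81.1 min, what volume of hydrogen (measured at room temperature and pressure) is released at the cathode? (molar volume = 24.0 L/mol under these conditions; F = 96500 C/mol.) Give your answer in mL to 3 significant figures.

7200 mL

Q = 11.9 A × 4866 s = 57910 C
n(e⁻) = 57910 / 96500 = 0.6001 mol
2H⁺ + 2e⁻ → H₂, so n(H₂) = 0.6001 / 2 = 0.3001 mol
V = 0.3001 × 24.0 = 7.202 L
= 7200 mL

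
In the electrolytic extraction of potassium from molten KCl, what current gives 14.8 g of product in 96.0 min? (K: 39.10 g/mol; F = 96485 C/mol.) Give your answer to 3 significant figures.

6.34 A

n(K) = 14.8 / 39.10 = 0.3785 mol
K⁺ + e⁻ → K, so n(e⁻) = 0.3785 mol
Q = 0.3785 × 96485 = 36520 C
I = Q / t = 36520 / 5760 s = 6.34 A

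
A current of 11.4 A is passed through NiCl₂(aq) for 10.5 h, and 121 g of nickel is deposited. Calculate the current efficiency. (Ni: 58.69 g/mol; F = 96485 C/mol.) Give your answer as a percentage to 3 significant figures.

92.3%

Q = 11.4 × 37800 = 4.309×10^5 C
n(e⁻) = 4.309×10^5 / 96485 = 4.466 mol
Ni²⁺ + 2e⁻ → Ni, so theoretical n(Ni) = 2.233 mol → 131.1 g
Efficiency = 121 / 131.1 = 0.9230 = 92.3%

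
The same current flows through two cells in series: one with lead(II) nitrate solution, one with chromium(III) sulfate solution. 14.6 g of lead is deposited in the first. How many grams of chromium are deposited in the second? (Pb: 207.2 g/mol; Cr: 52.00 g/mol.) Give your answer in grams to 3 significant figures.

2.44 g

n(Pb) = 14.6 / 207.2 = 0.07046 mol
Pb²⁺ + 2e⁻ → Pb, so n(e⁻) = 2 × 0.07046 = 0.1409 mol
In series, the same 0.1409 mol of electrons flows through the second cell.
Cr³⁺ + 3e⁻ → Cr, so n(Cr) = 0.1409 / 3 = 0.04697 mol
m(Cr) = 0.04697 × 52.00 = 2.44 g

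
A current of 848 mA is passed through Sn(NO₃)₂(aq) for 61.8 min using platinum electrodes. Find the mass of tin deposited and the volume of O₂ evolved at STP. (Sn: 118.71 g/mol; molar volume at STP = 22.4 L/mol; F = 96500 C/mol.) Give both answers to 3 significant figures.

Q = 0.848 × 3708 = 3144 C; n(e⁻) = 3144 / 96500 = 0.03258 mol
Cathode: Sn²⁺ + 2e⁻ → Sn → n(Sn) = 0.03258/2 = 0.01629 mol → 1.93 g
Anode: 2H₂O → O₂ + 4H⁺ + 4e⁻ → n(O₂) = 0.03258/4 = 0.008145 mol → 0.182 L

1.93 g Sn; 0.182 L O₂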